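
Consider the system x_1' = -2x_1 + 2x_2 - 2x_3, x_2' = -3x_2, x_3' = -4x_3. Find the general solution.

Coefficient matrix A = [[-2, 2, -2], [0, -3, 0], [0, 0, -4]].
det(A - λI) = 0 gives eigenvalues λ = -2, -3, -4.
For λ=-2: eigenvector (1,0,0).
For λ=-3: eigenvector (-2,1,0).
For λ=-4: eigenvector (1,0,1).
General solution: c_1e^(-2t)(1,0,0) + c_2e^(-3t)(-2,1,0) + c_3e^(-4t)(1,0,1).

x_1(t) = c_1e^(-2t) - 2c_2e^(-3t) + c_3e^(-4t), x_2(t) = c_2e^(-3t), x_3(t) = c_3e^(-4t)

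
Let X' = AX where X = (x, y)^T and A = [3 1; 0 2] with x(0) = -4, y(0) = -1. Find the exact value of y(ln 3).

-9

A = [[3,1],[0,2]]; eigenvalues λ = 2, 3.
Eigenvectors: (1,-1) for λ=2, (-1,0) for λ=3.
From the initial condition, c_1 = 1, c_2 = 5.
y(ln 3) = (1)(3^2)(-1) + (5)(3^3)(0) = -9.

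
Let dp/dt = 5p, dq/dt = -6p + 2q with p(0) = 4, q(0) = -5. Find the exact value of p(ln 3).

A = [[5,0],[-6,2]]; eigenvalues λ = 2, 5.
Eigenvectors: (0,-1) for λ=2, (-1,2) for λ=5.
From the initial condition, c_1 = -3, c_2 = -4.
p(ln 3) = (-3)(3^2)(0) + (-4)(3^5)(-1) = 972.

972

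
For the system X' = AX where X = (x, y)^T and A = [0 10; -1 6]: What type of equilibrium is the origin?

A = [[0,10],[-1,6]]; det(A-λI) = λ^2 - 6λ + 10.
λ = 3 ± i: positive real part.

unstable spiral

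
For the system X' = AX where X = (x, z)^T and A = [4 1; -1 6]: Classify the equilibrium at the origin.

unstable improper node

A = [[4,1],[-1,6]]; det(A-λI) = λ^2 - 10λ + 25.
repeated λ = 5 with a single eigenvector.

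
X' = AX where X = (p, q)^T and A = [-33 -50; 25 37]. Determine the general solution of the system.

Coefficient matrix A = [[-33, -50], [25, 37]].
Characteristic polynomial det(A - λI) = λ^2 - 4λ + 29 = 0.
Eigenvalues λ = 2 ± 5i (complex conjugate pair).
For λ=2+5i: an eigenvector is (-3,2) - i(1,-1) = (-3 - i, 2 + i).
A real fundamental pair from Re and Im of e^((2+5i)t)v: X_1 = e^(2t)(cos(5t)·(-3,2) + sin(5t)·(1,-1)), X_2 = e^(2t)(sin(5t)·(-3,2) - cos(5t)·(1,-1)).
General solution: C_1X_1 + C_2X_2.

p(t) = C_1e^(2t)sin(5t) - 3C_1e^(2t)cos(5t) - 3C_2e^(2t)sin(5t) - C_2e^(2t)cos(5t), q(t) = -C_1e^(2t)sin(5t) + 2C_1e^(2t)cos(5t) + 2C_2e^(2t)sin(5t) + C_2e^(2t)cos(5t)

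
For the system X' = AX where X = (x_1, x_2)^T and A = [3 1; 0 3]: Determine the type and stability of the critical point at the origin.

unstable improper node

A = [[3,1],[0,3]]; det(A-λI) = λ^2 - 6λ + 9.
repeated λ = 3 with a single eigenvector.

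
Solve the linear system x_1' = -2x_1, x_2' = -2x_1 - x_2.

Coefficient matrix A = [[-2, 0], [-2, -1]].
Characteristic polynomial det(A - λI) = λ^2 + 3λ + 2 = 0.
Eigenvalues λ = -1, -2.
For λ=-1: (A-λI) row 1 is [-1, 0], so an eigenvector is (0, 1).
For λ=-2: (A-λI) row 2 is [-2, 1], so an eigenvector is (1, 2).
General solution: C_1e^(-t)(0,1) + C_2e^(-2t)(1,2).

x_1(t) = C_2e^(-2t), x_2(t) = C_1e^(-t) + 2C_2e^(-2t)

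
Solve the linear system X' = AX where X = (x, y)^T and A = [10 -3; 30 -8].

Coefficient matrix A = [[10, -3], [30, -8]].
Characteristic polynomial det(A - λI) = λ^2 - 2λ + 10 = 0.
Eigenvalues λ = 1 ± 3i (complex conjugate pair).
For λ=1+3i: an eigenvector is (0,-1) - i(1,3) = (0 - i, -1 - 3i).
A real fundamental pair from Re and Im of e^((1+3i)t)v: X_1 = e^(t)(cos(3t)·(0,-1) + sin(3t)·(1,3)), X_2 = e^(t)(sin(3t)·(0,-1) - cos(3t)·(1,3)).
General solution: C_1X_1 + C_2X_2.

x(t) = C_1e^(t)sin(3t) - C_2e^(t)cos(3t), y(t) = 3C_1e^(t)sin(3t) - C_1e^(t)cos(3t) - C_2e^(t)sin(3t) - 3C_2e^(t)cos(3t)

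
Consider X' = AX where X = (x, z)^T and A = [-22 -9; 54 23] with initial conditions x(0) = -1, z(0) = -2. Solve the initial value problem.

x(t) = 4e^(5t) - 5e^(-4t), z(t) = -12e^(5t) + 10e^(-4t)

Coefficient matrix A = [[-22, -9], [54, 23]].
Characteristic polynomial det(A - λI) = λ^2 - λ - 20 = 0.
Eigenvalues λ = -4, 5.
For λ=-4: (A-λI) row 1 is [-18, -9], so an eigenvector is (-1, 2).
For λ=5: (A-λI) row 1 is [-27, -9], so an eigenvector is (-1, 3).
General solution: c_1e^(-4t)(-1,2) + c_2e^(5t)(-1,3).
Applying x(0)=-1, z(0)=-2 gives c_1=5, c_2=-4.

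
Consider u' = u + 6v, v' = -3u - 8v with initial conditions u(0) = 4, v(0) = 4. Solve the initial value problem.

Coefficient matrix A = [[1, 6], [-3, -8]].
Characteristic polynomial det(A - λI) = λ^2 + 7λ + 10 = 0.
Eigenvalues λ = -2, -5.
For λ=-2: (A-λI) row 1 is [3, 6], so an eigenvector is (-2, 1).
For λ=-5: (A-λI) row 1 is [6, 6], so an eigenvector is (1, -1).
General solution: K_1e^(-2t)(-2,1) + K_2e^(-5t)(1,-1).
Applying u(0)=4, v(0)=4 gives K_1=-8, K_2=-12.

u(t) = 16e^(-2t) - 12e^(-5t), v(t) = -8e^(-2t) + 12e^(-5t)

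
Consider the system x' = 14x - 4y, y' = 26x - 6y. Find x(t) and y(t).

x(t) = c_1e^(4t)sin(2t) + c_1e^(4t)cos(2t) + c_2e^(4t)sin(2t) - c_2e^(4t)cos(2t), y(t) = 3c_1e^(4t)sin(2t) + 2c_1e^(4t)cos(2t) + 2c_2e^(4t)sin(2t) - 3c_2e^(4t)cos(2t)

Coefficient matrix A = [[14, -4], [26, -6]].
Characteristic polynomial det(A - λI) = λ^2 - 8λ + 20 = 0.
Eigenvalues λ = 4 ± 2i (complex conjugate pair).
For λ=4+2i: an eigenvector is (1,2) - i(1,3) = (1 - i, 2 - 3i).
A real fundamental pair from Re and Im of e^((4+2i)t)v: X_1 = e^(4t)(cos(2t)·(1,2) + sin(2t)·(1,3)), X_2 = e^(4t)(sin(2t)·(1,2) - cos(2t)·(1,3)).
General solution: c_1X_1 + c_2X_2.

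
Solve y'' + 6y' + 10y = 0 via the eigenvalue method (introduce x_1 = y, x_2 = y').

Let x_1 = y, x_2 = y'. Then x_1' = x_2 and x_2' = -10x_1 - 6x_2.
A = [[0,1],[-10,-6]]; det(A-λI) = λ^2 + 6λ + 10.
Eigenvalues λ = -3 ± i.

y(t) = C_1e^(-3t)cos(t) + C_2e^(-3t)sin(t)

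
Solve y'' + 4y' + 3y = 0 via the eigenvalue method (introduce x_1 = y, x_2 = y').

y(t) = C_1e^(-t) + C_2e^(-3t)

Let x_1 = y, x_2 = y'. Then x_1' = x_2 and x_2' = -3x_1 - 4x_2.
A = [[0,1],[-3,-4]]; det(A-λI) = λ^2 + 4λ + 3.
Eigenvalues λ = -1, -3 with eigenvectors (1,-1), (1,-3).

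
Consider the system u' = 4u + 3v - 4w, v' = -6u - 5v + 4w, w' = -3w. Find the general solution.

u(t) = K_1e^(t) + K_2e^(-3t) - K_3e^(-2t), v(t) = -K_1e^(t) - K_2e^(-3t) + 2K_3e^(-2t), w(t) = K_2e^(-3t)

Coefficient matrix A = [[4, 3, -4], [-6, -5, 4], [0, 0, -3]].
det(A - λI) = 0 gives eigenvalues λ = 1, -3, -2.
For λ=1: eigenvector (1,-1,0).
For λ=-3: eigenvector (1,-1,1).
For λ=-2: eigenvector (-1,2,0).
General solution: K_1e^(t)(1,-1,0) + K_2e^(-3t)(1,-1,1) + K_3e^(-2t)(-1,2,0).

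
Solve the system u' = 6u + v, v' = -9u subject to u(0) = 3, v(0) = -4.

Coefficient matrix A = [[6, 1], [-9, 0]].
Characteristic polynomial det(A - λI) = λ^2 - 6λ + 9 = 0.
Single eigenvalue λ = 3 with algebraic multiplicity 2.
Eigenvector v = (1,-3); generalized eigenvector w with (A-λI)w=v is (1,-2).
General solution: e^(3t)[C_1·v + C_2·(t·v + w)].
Applying u(0)=3, v(0)=-4 gives C_1=-2, C_2=5.

u(t) = 5te^(3t) + 3e^(3t), v(t) = -15te^(3t) - 4e^(3t)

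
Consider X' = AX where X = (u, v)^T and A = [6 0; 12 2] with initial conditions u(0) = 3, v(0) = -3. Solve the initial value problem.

u(t) = 3e^(6t), v(t) = 9e^(6t) - 12e^(2t)

Coefficient matrix A = [[6, 0], [12, 2]].
Characteristic polynomial det(A - λI) = λ^2 - 8λ + 12 = 0.
Eigenvalues λ = 2, 6.
For λ=2: (A-λI) row 1 is [4, 0], so an eigenvector is (0, 1).
For λ=6: (A-λI) row 2 is [12, -4], so an eigenvector is (1, 3).
General solution: K_1e^(2t)(0,1) + K_2e^(6t)(1,3).
Applying u(0)=3, v(0)=-3 gives K_1=-12, K_2=3.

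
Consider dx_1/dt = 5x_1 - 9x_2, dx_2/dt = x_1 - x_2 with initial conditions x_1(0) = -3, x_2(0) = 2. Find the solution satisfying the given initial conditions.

x_1(t) = -27te^(2t) - 3e^(2t), x_2(t) = -9te^(2t) + 2e^(2t)

Coefficient matrix A = [[5, -9], [1, -1]].
Characteristic polynomial det(A - λI) = λ^2 - 4λ + 4 = 0.
Single eigenvalue λ = 2 with algebraic multiplicity 2.
Eigenvector v = (3,1); generalized eigenvector w with (A-λI)w=v is (1,0).
General solution: e^(2t)[K_1·v + K_2·(t·v + w)].
Applying x_1(0)=-3, x_2(0)=2 gives K_1=2, K_2=-9.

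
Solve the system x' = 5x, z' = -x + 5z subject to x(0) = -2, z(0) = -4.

Coefficient matrix A = [[5, 0], [-1, 5]].
Characteristic polynomial det(A - λI) = λ^2 - 10λ + 25 = 0.
Single eigenvalue λ = 5 with algebraic multiplicity 2.
Eigenvector v = (0,1); generalized eigenvector w with (A-λI)w=v is (-1,3).
General solution: e^(5t)[c_1·v + c_2·(t·v + w)].
Applying x(0)=-2, z(0)=-4 gives c_1=-10, c_2=2.

x(t) = -2e^(5t), z(t) = 2te^(5t) - 4e^(5t)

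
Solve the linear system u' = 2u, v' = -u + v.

u(t) = K_1e^(2t), v(t) = -K_1e^(2t) - K_2e^(t)

Coefficient matrix A = [[2, 0], [-1, 1]].
Characteristic polynomial det(A - λI) = λ^2 - 3λ + 2 = 0.
Eigenvalues λ = 2, 1.
For λ=2: (A-λI) row 2 is [-1, -1], so an eigenvector is (1, -1).
For λ=1: (A-λI) row 1 is [1, 0], so an eigenvector is (0, -1).
General solution: K_1e^(2t)(1,-1) + K_2e^(t)(0,-1).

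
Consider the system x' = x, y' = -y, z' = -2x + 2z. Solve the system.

x(t) = c_1e^(t), y(t) = c_3e^(-t), z(t) = 2c_1e^(t) + c_2e^(2t)

Coefficient matrix A = [[1, 0, 0], [0, -1, 0], [-2, 0, 2]].
det(A - λI) = 0 gives eigenvalues λ = 1, 2, -1.
For λ=1: eigenvector (1,0,2).
For λ=2: eigenvector (0,0,1).
For λ=-1: eigenvector (0,1,0).
General solution: c_1e^(t)(1,0,2) + c_2e^(2t)(0,0,1) + c_3e^(-t)(0,1,0).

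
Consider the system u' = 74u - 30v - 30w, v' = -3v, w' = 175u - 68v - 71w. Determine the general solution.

Coefficient matrix A = [[74, -30, -30], [0, -3, 0], [175, -68, -71]].
det(A - λI) = 0 gives eigenvalues λ = 4, -3, -1.
For λ=4: eigenvector (3,0,7).
For λ=-3: eigenvector (0,1,-1).
For λ=-1: eigenvector (2,0,5).
General solution: C_1e^(4t)(3,0,7) + C_2e^(-3t)(0,1,-1) + C_3e^(-t)(2,0,5).

u(t) = 3C_1e^(4t) + 2C_3e^(-t), v(t) = C_2e^(-3t), w(t) = 7C_1e^(4t) - C_2e^(-3t) + 5C_3e^(-t)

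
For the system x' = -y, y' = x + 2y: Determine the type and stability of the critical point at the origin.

A = [[0,-1],[1,2]]; det(A-λI) = λ^2 - 2λ + 1.
repeated λ = 1 with a single eigenvector.

unstable improper node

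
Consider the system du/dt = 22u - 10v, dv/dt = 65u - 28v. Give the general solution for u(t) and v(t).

u(t) = -C_1e^(-3t)sin(5t) + C_1e^(-3t)cos(5t) + C_2e^(-3t)sin(5t) + C_2e^(-3t)cos(5t), v(t) = -2C_1e^(-3t)sin(5t) + 3C_1e^(-3t)cos(5t) + 3C_2e^(-3t)sin(5t) + 2C_2e^(-3t)cos(5t)

Coefficient matrix A = [[22, -10], [65, -28]].
Characteristic polynomial det(A - λI) = λ^2 + 6λ + 34 = 0.
Eigenvalues λ = -3 ± 5i (complex conjugate pair).
For λ=-3+5i: an eigenvector is (1,3) - i(-1,-2) = (1 + i, 3 + 2i).
A real fundamental pair from Re and Im of e^((-3+5i)t)v: X_1 = e^(-3t)(cos(5t)·(1,3) + sin(5t)·(-1,-2)), X_2 = e^(-3t)(sin(5t)·(1,3) - cos(5t)·(-1,-2)).
General solution: C_1X_1 + C_2X_2.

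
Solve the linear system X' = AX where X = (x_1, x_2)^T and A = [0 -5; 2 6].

Coefficient matrix A = [[0, -5], [2, 6]].
Characteristic polynomial det(A - λI) = λ^2 - 6λ + 10 = 0.
Eigenvalues λ = 3 ± i (complex conjugate pair).
For λ=3+i: an eigenvector is (2,-1) - i(-1,1) = (2 + i, -1 - i).
A real fundamental pair from Re and Im of e^((3+i)t)v: X_1 = e^(3t)(cos(t)·(2,-1) + sin(t)·(-1,1)), X_2 = e^(3t)(sin(t)·(2,-1) - cos(t)·(-1,1)).
General solution: C_1X_1 + C_2X_2.

x_1(t) = -C_1e^(3t)sin(t) + 2C_1e^(3t)cos(t) + 2C_2e^(3t)sin(t) + C_2e^(3t)cos(t), x_2(t) = C_1e^(3t)sin(t) - C_1e^(3t)cos(t) - C_2e^(3t)sin(t) - C_2e^(3t)cos(t)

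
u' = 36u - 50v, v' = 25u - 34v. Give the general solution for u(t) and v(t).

u(t) = 3c_1e^(t)sin(5t) - c_1e^(t)cos(5t) - c_2e^(t)sin(5t) - 3c_2e^(t)cos(5t), v(t) = 2c_1e^(t)sin(5t) - c_1e^(t)cos(5t) - c_2e^(t)sin(5t) - 2c_2e^(t)cos(5t)

Coefficient matrix A = [[36, -50], [25, -34]].
Characteristic polynomial det(A - λI) = λ^2 - 2λ + 26 = 0.
Eigenvalues λ = 1 ± 5i (complex conjugate pair).
For λ=1+5i: an eigenvector is (-1,-1) - i(3,2) = (-1 - 3i, -1 - 2i).
A real fundamental pair from Re and Im of e^((1+5i)t)v: X_1 = e^(t)(cos(5t)·(-1,-1) + sin(5t)·(3,2)), X_2 = e^(t)(sin(5t)·(-1,-1) - cos(5t)·(3,2)).
General solution: c_1X_1 + c_2X_2.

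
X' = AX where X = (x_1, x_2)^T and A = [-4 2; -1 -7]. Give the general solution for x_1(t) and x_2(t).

x_1(t) = -2c_1e^(-5t) + c_2e^(-6t), x_2(t) = c_1e^(-5t) - c_2e^(-6t)

Coefficient matrix A = [[-4, 2], [-1, -7]].
Characteristic polynomial det(A - λI) = λ^2 + 11λ + 30 = 0.
Eigenvalues λ = -5, -6.
For λ=-5: (A-λI) row 1 is [1, 2], so an eigenvector is (-2, 1).
For λ=-6: (A-λI) row 1 is [2, 2], so an eigenvector is (1, -1).
General solution: c_1e^(-5t)(-2,1) + c_2e^(-6t)(1,-1).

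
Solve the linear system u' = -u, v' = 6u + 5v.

u(t) = -c_2e^(-t), v(t) = -c_1e^(5t) + c_2e^(-t)

Coefficient matrix A = [[-1, 0], [6, 5]].
Characteristic polynomial det(A - λI) = λ^2 - 4λ - 5 = 0.
Eigenvalues λ = 5, -1.
For λ=5: (A-λI) row 1 is [-6, 0], so an eigenvector is (0, -1).
For λ=-1: (A-λI) row 2 is [6, 6], so an eigenvector is (-1, 1).
General solution: c_1e^(5t)(0,-1) + c_2e^(-t)(-1,1).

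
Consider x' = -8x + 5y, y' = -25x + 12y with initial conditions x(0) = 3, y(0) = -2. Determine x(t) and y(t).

Coefficient matrix A = [[-8, 5], [-25, 12]].
Characteristic polynomial det(A - λI) = λ^2 - 4λ + 29 = 0.
Eigenvalues λ = 2 ± 5i (complex conjugate pair).
For λ=2+5i: an eigenvector is (0,-1) - i(-1,-2) = (0 + i, -1 + 2i).
A real fundamental pair from Re and Im of e^((2+5i)t)v: X_1 = e^(2t)(cos(5t)·(0,-1) + sin(5t)·(-1,-2)), X_2 = e^(2t)(sin(5t)·(0,-1) - cos(5t)·(-1,-2)).
General solution: c_1X_1 + c_2X_2.
Applying x(0)=3, y(0)=-2 gives c_1=8, c_2=3.

x(t) = -8e^(2t)sin(5t) + 3e^(2t)cos(5t), y(t) = -19e^(2t)sin(5t) - 2e^(2t)cos(5t)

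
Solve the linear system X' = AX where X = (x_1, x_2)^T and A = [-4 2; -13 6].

Coefficient matrix A = [[-4, 2], [-13, 6]].
Characteristic polynomial det(A - λI) = λ^2 - 2λ + 2 = 0.
Eigenvalues λ = 1 ± i (complex conjugate pair).
For λ=1+i: an eigenvector is (-1,-2) - i(1,3) = (-1 - i, -2 - 3i).
A real fundamental pair from Re and Im of e^((1+i)t)v: X_1 = e^(t)(cos(t)·(-1,-2) + sin(t)·(1,3)), X_2 = e^(t)(sin(t)·(-1,-2) - cos(t)·(1,3)).
General solution: K_1X_1 + K_2X_2.

x_1(t) = K_1e^(t)sin(t) - K_1e^(t)cos(t) - K_2e^(t)sin(t) - K_2e^(t)cos(t), x_2(t) = 3K_1e^(t)sin(t) - 2K_1e^(t)cos(t) - 2K_2e^(t)sin(t) - 3K_2e^(t)cos(t)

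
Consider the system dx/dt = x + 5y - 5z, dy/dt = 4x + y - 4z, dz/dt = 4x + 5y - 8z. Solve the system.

Coefficient matrix A = [[1, 5, -5], [4, 1, -4], [4, 5, -8]].
det(A - λI) = 0 gives eigenvalues λ = -3, -4, 1.
For λ=-3: eigenvector (0,1,1).
For λ=-4: eigenvector (-1,0,-1).
For λ=1: eigenvector (1,1,1).
General solution: K_1e^(-3t)(0,1,1) + K_2e^(-4t)(-1,0,-1) + K_3e^(t)(1,1,1).

x(t) = -K_2e^(-4t) + K_3e^(t), y(t) = K_1e^(-3t) + K_3e^(t), z(t) = K_1e^(-3t) - K_2e^(-4t) + K_3e^(t)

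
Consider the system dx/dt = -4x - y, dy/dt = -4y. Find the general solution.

Coefficient matrix A = [[-4, -1], [0, -4]].
Characteristic polynomial det(A - λI) = λ^2 + 8λ + 16 = 0.
Single eigenvalue λ = -4 with algebraic multiplicity 2.
Eigenvector v = (-1,0); generalized eigenvector w with (A-λI)w=v is (2,1).
General solution: e^(-4t)[C_1·v + C_2·(t·v + w)].

x(t) = -C_1e^(-4t) - C_2te^(-4t) + 2C_2e^(-4t), y(t) = C_2e^(-4t)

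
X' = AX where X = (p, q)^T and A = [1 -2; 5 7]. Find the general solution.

p(t) = -K_1e^(4t)sin(t) - K_1e^(4t)cos(t) - K_2e^(4t)sin(t) + K_2e^(4t)cos(t), q(t) = K_1e^(4t)sin(t) + 2K_1e^(4t)cos(t) + 2K_2e^(4t)sin(t) - K_2e^(4t)cos(t)

Coefficient matrix A = [[1, -2], [5, 7]].
Characteristic polynomial det(A - λI) = λ^2 - 8λ + 17 = 0.
Eigenvalues λ = 4 ± i (complex conjugate pair).
For λ=4+i: an eigenvector is (-1,2) - i(-1,1) = (-1 + i, 2 - i).
A real fundamental pair from Re and Im of e^((4+i)t)v: X_1 = e^(4t)(cos(t)·(-1,2) + sin(t)·(-1,1)), X_2 = e^(4t)(sin(t)·(-1,2) - cos(t)·(-1,1)).
General solution: K_1X_1 + K_2X_2.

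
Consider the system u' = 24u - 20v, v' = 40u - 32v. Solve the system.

u(t) = c_1e^(-4t)sin(4t) - 2c_1e^(-4t)cos(4t) - 2c_2e^(-4t)sin(4t) - c_2e^(-4t)cos(4t), v(t) = c_1e^(-4t)sin(4t) - 3c_1e^(-4t)cos(4t) - 3c_2e^(-4t)sin(4t) - c_2e^(-4t)cos(4t)

Coefficient matrix A = [[24, -20], [40, -32]].
Characteristic polynomial det(A - λI) = λ^2 + 8λ + 32 = 0.
Eigenvalues λ = -4 ± 4i (complex conjugate pair).
For λ=-4+4i: an eigenvector is (-2,-3) - i(1,1) = (-2 - i, -3 - i).
A real fundamental pair from Re and Im of e^((-4+4i)t)v: X_1 = e^(-4t)(cos(4t)·(-2,-3) + sin(4t)·(1,1)), X_2 = e^(-4t)(sin(4t)·(-2,-3) - cos(4t)·(1,1)).
General solution: c_1X_1 + c_2X_2.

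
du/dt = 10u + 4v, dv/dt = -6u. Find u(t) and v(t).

u(t) = -K_1e^(6t) + 2K_2e^(4t), v(t) = K_1e^(6t) - 3K_2e^(4t)

Coefficient matrix A = [[10, 4], [-6, 0]].
Characteristic polynomial det(A - λI) = λ^2 - 10λ + 24 = 0.
Eigenvalues λ = 6, 4.
For λ=6: (A-λI) row 1 is [4, 4], so an eigenvector is (-1, 1).
For λ=4: (A-λI) row 1 is [6, 4], so an eigenvector is (2, -3).
General solution: K_1e^(6t)(-1,1) + K_2e^(4t)(2,-3).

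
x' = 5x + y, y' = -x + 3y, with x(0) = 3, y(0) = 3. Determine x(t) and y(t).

Coefficient matrix A = [[5, 1], [-1, 3]].
Characteristic polynomial det(A - λI) = λ^2 - 8λ + 16 = 0.
Single eigenvalue λ = 4 with algebraic multiplicity 2.
Eigenvector v = (1,-1); generalized eigenvector w with (A-λI)w=v is (1,0).
General solution: e^(4t)[c_1·v + c_2·(t·v + w)].
Applying x(0)=3, y(0)=3 gives c_1=-3, c_2=6.

x(t) = 6te^(4t) + 3e^(4t), y(t) = -6te^(4t) + 3e^(4t)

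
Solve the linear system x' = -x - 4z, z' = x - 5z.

x(t) = 2K_1e^(-3t) + 2K_2te^(-3t) - 3K_2e^(-3t), z(t) = K_1e^(-3t) + K_2te^(-3t) - 2K_2e^(-3t)

Coefficient matrix A = [[-1, -4], [1, -5]].
Characteristic polynomial det(A - λI) = λ^2 + 6λ + 9 = 0.
Single eigenvalue λ = -3 with algebraic multiplicity 2.
Eigenvector v = (2,1); generalized eigenvector w with (A-λI)w=v is (-3,-2).
General solution: e^(-3t)[K_1·v + K_2·(t·v + w)].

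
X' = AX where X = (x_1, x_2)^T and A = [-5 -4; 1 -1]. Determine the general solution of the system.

Coefficient matrix A = [[-5, -4], [1, -1]].
Characteristic polynomial det(A - λI) = λ^2 + 6λ + 9 = 0.
Single eigenvalue λ = -3 with algebraic multiplicity 2.
Eigenvector v = (-2,1); generalized eigenvector w with (A-λI)w=v is (1,0).
General solution: e^(-3t)[C_1·v + C_2·(t·v + w)].

x_1(t) = -2C_1e^(-3t) - 2C_2te^(-3t) + C_2e^(-3t), x_2(t) = C_1e^(-3t) + C_2te^(-3t)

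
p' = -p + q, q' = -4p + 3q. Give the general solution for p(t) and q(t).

Coefficient matrix A = [[-1, 1], [-4, 3]].
Characteristic polynomial det(A - λI) = λ^2 - 2λ + 1 = 0.
Single eigenvalue λ = 1 with algebraic multiplicity 2.
Eigenvector v = (-1,-2); generalized eigenvector w with (A-λI)w=v is (-1,-3).
General solution: e^(t)[c_1·v + c_2·(t·v + w)].

p(t) = -c_1e^(t) - c_2te^(t) - c_2e^(t), q(t) = -2c_1e^(t) - 2c_2te^(t) - 3c_2e^(t)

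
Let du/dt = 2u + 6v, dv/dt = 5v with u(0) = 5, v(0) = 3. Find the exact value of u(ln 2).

188

A = [[2,6],[0,5]]; eigenvalues λ = 5, 2.
Eigenvectors: (2,1) for λ=5, (-1,0) for λ=2.
From the initial condition, c_1 = 3, c_2 = 1.
u(ln 2) = (3)(2^5)(2) + (1)(2^2)(-1) = 188.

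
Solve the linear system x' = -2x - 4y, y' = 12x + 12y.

x(t) = -K_1e^(6t) + 2K_2e^(4t), y(t) = 2K_1e^(6t) - 3K_2e^(4t)

Coefficient matrix A = [[-2, -4], [12, 12]].
Characteristic polynomial det(A - λI) = λ^2 - 10λ + 24 = 0.
Eigenvalues λ = 6, 4.
For λ=6: (A-λI) row 1 is [-8, -4], so an eigenvector is (-1, 2).
For λ=4: (A-λI) row 1 is [-6, -4], so an eigenvector is (2, -3).
General solution: K_1e^(6t)(-1,2) + K_2e^(4t)(2,-3).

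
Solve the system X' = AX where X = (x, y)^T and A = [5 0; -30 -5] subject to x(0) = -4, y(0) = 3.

x(t) = -4e^(5t), y(t) = 12e^(5t) - 9e^(-5t)

Coefficient matrix A = [[5, 0], [-30, -5]].
Characteristic polynomial det(A - λI) = λ^2 - 25 = 0.
Eigenvalues λ = 5, -5.
For λ=5: (A-λI) row 2 is [-30, -10], so an eigenvector is (1, -3).
For λ=-5: (A-λI) row 1 is [10, 0], so an eigenvector is (0, -1).
General solution: c_1e^(5t)(1,-3) + c_2e^(-5t)(0,-1).
Applying x(0)=-4, y(0)=3 gives c_1=-4, c_2=9.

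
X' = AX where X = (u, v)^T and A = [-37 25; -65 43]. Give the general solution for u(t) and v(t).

u(t) = 2K_1e^(3t)sin(5t) + K_1e^(3t)cos(5t) + K_2e^(3t)sin(5t) - 2K_2e^(3t)cos(5t), v(t) = 3K_1e^(3t)sin(5t) + 2K_1e^(3t)cos(5t) + 2K_2e^(3t)sin(5t) - 3K_2e^(3t)cos(5t)

Coefficient matrix A = [[-37, 25], [-65, 43]].
Characteristic polynomial det(A - λI) = λ^2 - 6λ + 34 = 0.
Eigenvalues λ = 3 ± 5i (complex conjugate pair).
For λ=3+5i: an eigenvector is (1,2) - i(2,3) = (1 - 2i, 2 - 3i).
A real fundamental pair from Re and Im of e^((3+5i)t)v: X_1 = e^(3t)(cos(5t)·(1,2) + sin(5t)·(2,3)), X_2 = e^(3t)(sin(5t)·(1,2) - cos(5t)·(2,3)).
General solution: K_1X_1 + K_2X_2.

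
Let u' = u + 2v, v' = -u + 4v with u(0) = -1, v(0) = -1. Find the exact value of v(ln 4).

-64

A = [[1,2],[-1,4]]; eigenvalues λ = 3, 2.
Eigenvectors: (1,1) for λ=3, (-2,-1) for λ=2.
From the initial condition, c_1 = -1, c_2 = 0.
v(ln 4) = (-1)(4^3)(1) + (0)(4^2)(-1) = -64.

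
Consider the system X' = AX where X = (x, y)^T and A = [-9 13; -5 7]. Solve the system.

x(t) = -2K_1e^(-t)sin(t) - 3K_1e^(-t)cos(t) - 3K_2e^(-t)sin(t) + 2K_2e^(-t)cos(t), y(t) = -K_1e^(-t)sin(t) - 2K_1e^(-t)cos(t) - 2K_2e^(-t)sin(t) + K_2e^(-t)cos(t)

Coefficient matrix A = [[-9, 13], [-5, 7]].
Characteristic polynomial det(A - λI) = λ^2 + 2λ + 2 = 0.
Eigenvalues λ = -1 ± i (complex conjugate pair).
For λ=-1+i: an eigenvector is (-3,-2) - i(-2,-1) = (-3 + 2i, -2 + i).
A real fundamental pair from Re and Im of e^((-1+i)t)v: X_1 = e^(-t)(cos(t)·(-3,-2) + sin(t)·(-2,-1)), X_2 = e^(-t)(sin(t)·(-3,-2) - cos(t)·(-2,-1)).
General solution: K_1X_1 + K_2X_2.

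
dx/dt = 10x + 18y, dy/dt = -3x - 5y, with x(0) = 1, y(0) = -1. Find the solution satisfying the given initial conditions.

x(t) = -3e^(4t) + 4e^(t), y(t) = e^(4t) - 2e^(t)

Coefficient matrix A = [[10, 18], [-3, -5]].
Characteristic polynomial det(A - λI) = λ^2 - 5λ + 4 = 0.
Eigenvalues λ = 4, 1.
For λ=4: (A-λI) row 1 is [6, 18], so an eigenvector is (3, -1).
For λ=1: (A-λI) row 1 is [9, 18], so an eigenvector is (2, -1).
General solution: K_1e^(4t)(3,-1) + K_2e^(t)(2,-1).
Applying x(0)=1, y(0)=-1 gives K_1=-1, K_2=2.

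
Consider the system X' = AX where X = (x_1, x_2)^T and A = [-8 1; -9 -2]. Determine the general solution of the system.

x_1(t) = -C_1e^(-5t) - C_2te^(-5t) + C_2e^(-5t), x_2(t) = -3C_1e^(-5t) - 3C_2te^(-5t) + 2C_2e^(-5t)

Coefficient matrix A = [[-8, 1], [-9, -2]].
Characteristic polynomial det(A - λI) = λ^2 + 10λ + 25 = 0.
Single eigenvalue λ = -5 with algebraic multiplicity 2.
Eigenvector v = (-1,-3); generalized eigenvector w with (A-λI)w=v is (1,2).
General solution: e^(-5t)[C_1·v + C_2·(t·v + w)].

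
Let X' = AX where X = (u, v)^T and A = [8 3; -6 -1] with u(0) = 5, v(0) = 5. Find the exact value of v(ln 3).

-3465

A = [[8,3],[-6,-1]]; eigenvalues λ = 2, 5.
Eigenvectors: (1,-2) for λ=2, (1,-1) for λ=5.
From the initial condition, c_1 = -10, c_2 = 15.
v(ln 3) = (-10)(3^2)(-2) + (15)(3^5)(-1) = -3465.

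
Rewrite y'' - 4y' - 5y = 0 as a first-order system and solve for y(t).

Let x_1 = y, x_2 = y'. Then x_1' = x_2 and x_2' = 5x_1 + 4x_2.
A = [[0,1],[5,4]]; det(A-λI) = λ^2 - 4λ - 5.
Eigenvalues λ = -1, 5 with eigenvectors (1,-1), (1,5).

y(t) = K_1e^(-t) + K_2e^(5t)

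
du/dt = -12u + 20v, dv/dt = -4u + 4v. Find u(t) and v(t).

u(t) = -2C_1e^(-4t)sin(4t) + C_1e^(-4t)cos(4t) + C_2e^(-4t)sin(4t) + 2C_2e^(-4t)cos(4t), v(t) = -C_1e^(-4t)sin(4t) + C_2e^(-4t)cos(4t)

Coefficient matrix A = [[-12, 20], [-4, 4]].
Characteristic polynomial det(A - λI) = λ^2 + 8λ + 32 = 0.
Eigenvalues λ = -4 ± 4i (complex conjugate pair).
For λ=-4+4i: an eigenvector is (1,0) - i(-2,-1) = (1 + 2i, 0 + i).
A real fundamental pair from Re and Im of e^((-4+4i)t)v: X_1 = e^(-4t)(cos(4t)·(1,0) + sin(4t)·(-2,-1)), X_2 = e^(-4t)(sin(4t)·(1,0) - cos(4t)·(-2,-1)).
General solution: C_1X_1 + C_2X_2.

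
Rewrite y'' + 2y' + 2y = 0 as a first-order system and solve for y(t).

Let x_1 = y, x_2 = y'. Then x_1' = x_2 and x_2' = -2x_1 - 2x_2.
A = [[0,1],[-2,-2]]; det(A-λI) = λ^2 + 2λ + 2.
Eigenvalues λ = -1 ± i.

y(t) = K_1e^(-t)cos(t) + K_2e^(-t)sin(t)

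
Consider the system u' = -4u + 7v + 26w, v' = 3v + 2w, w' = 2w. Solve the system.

Coefficient matrix A = [[-4, 7, 26], [0, 3, 2], [0, 0, 2]].
det(A - λI) = 0 gives eigenvalues λ = -4, 3, 2.
For λ=-4: eigenvector (1,0,0).
For λ=3: eigenvector (1,1,0).
For λ=2: eigenvector (2,-2,1).
General solution: c_1e^(-4t)(1,0,0) + c_2e^(3t)(1,1,0) + c_3e^(2t)(2,-2,1).

u(t) = c_1e^(-4t) + c_2e^(3t) + 2c_3e^(2t), v(t) = c_2e^(3t) - 2c_3e^(2t), w(t) = c_3e^(2t)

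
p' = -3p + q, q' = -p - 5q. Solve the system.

p(t) = C_1e^(-4t) + C_2te^(-4t) + 3C_2e^(-4t), q(t) = -C_1e^(-4t) - C_2te^(-4t) - 2C_2e^(-4t)

Coefficient matrix A = [[-3, 1], [-1, -5]].
Characteristic polynomial det(A - λI) = λ^2 + 8λ + 16 = 0.
Single eigenvalue λ = -4 with algebraic multiplicity 2.
Eigenvector v = (1,-1); generalized eigenvector w with (A-λI)w=v is (3,-2).
General solution: e^(-4t)[C_1·v + C_2·(t·v + w)].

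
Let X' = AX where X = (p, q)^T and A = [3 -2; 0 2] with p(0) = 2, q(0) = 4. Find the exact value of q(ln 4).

A = [[3,-2],[0,2]]; eigenvalues λ = 2, 3.
Eigenvectors: (-2,-1) for λ=2, (-1,0) for λ=3.
From the initial condition, c_1 = -4, c_2 = 6.
q(ln 4) = (-4)(4^2)(-1) + (6)(4^3)(0) = 64.

64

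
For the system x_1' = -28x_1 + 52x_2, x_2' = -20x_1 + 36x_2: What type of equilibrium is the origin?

A = [[-28,52],[-20,36]]; det(A-λI) = λ^2 - 8λ + 32.
λ = 4 ± 4i: positive real part.

unstable spiral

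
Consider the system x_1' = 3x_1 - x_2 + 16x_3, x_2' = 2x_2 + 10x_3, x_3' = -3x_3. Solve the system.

x_1(t) = -c_1e^(2t) + c_2e^(3t) - 3c_3e^(-3t), x_2(t) = -c_1e^(2t) - 2c_3e^(-3t), x_3(t) = c_3e^(-3t)

Coefficient matrix A = [[3, -1, 16], [0, 2, 10], [0, 0, -3]].
det(A - λI) = 0 gives eigenvalues λ = 2, 3, -3.
For λ=2: eigenvector (-1,-1,0).
For λ=3: eigenvector (1,0,0).
For λ=-3: eigenvector (-3,-2,1).
General solution: c_1e^(2t)(-1,-1,0) + c_2e^(3t)(1,0,0) + c_3e^(-3t)(-3,-2,1).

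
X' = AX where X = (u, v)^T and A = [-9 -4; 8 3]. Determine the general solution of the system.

u(t) = C_1e^(-t) - C_2e^(-5t), v(t) = -2C_1e^(-t) + C_2e^(-5t)

Coefficient matrix A = [[-9, -4], [8, 3]].
Characteristic polynomial det(A - λI) = λ^2 + 6λ + 5 = 0.
Eigenvalues λ = -1, -5.
For λ=-1: (A-λI) row 1 is [-8, -4], so an eigenvector is (1, -2).
For λ=-5: (A-λI) row 1 is [-4, -4], so an eigenvector is (-1, 1).
General solution: C_1e^(-t)(1,-2) + C_2e^(-5t)(-1,1).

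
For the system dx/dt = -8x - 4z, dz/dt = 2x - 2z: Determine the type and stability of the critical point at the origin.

A = [[-8,-4],[2,-2]]; det(A-λI) = λ^2 + 10λ + 24.
λ = -4, -6: both negative.

stable node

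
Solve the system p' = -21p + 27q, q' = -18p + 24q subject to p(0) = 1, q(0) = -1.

p(t) = -5e^(6t) + 6e^(-3t), q(t) = -5e^(6t) + 4e^(-3t)

Coefficient matrix A = [[-21, 27], [-18, 24]].
Characteristic polynomial det(A - λI) = λ^2 - 3λ - 18 = 0.
Eigenvalues λ = -3, 6.
For λ=-3: (A-λI) row 1 is [-18, 27], so an eigenvector is (3, 2).
For λ=6: (A-λI) row 1 is [-27, 27], so an eigenvector is (-1, -1).
General solution: C_1e^(-3t)(3,2) + C_2e^(6t)(-1,-1).
Applying p(0)=1, q(0)=-1 gives C_1=2, C_2=5.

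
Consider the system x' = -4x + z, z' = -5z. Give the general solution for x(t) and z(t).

x(t) = -C_1e^(-4t) - C_2e^(-5t), z(t) = C_2e^(-5t)

Coefficient matrix A = [[-4, 1], [0, -5]].
Characteristic polynomial det(A - λI) = λ^2 + 9λ + 20 = 0.
Eigenvalues λ = -4, -5.
For λ=-4: (A-λI) row 1 is [0, 1], so an eigenvector is (-1, 0).
For λ=-5: (A-λI) row 1 is [1, 1], so an eigenvector is (-1, 1).
General solution: C_1e^(-4t)(-1,0) + C_2e^(-5t)(-1,1).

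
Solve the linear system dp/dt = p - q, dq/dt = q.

p(t) = K_1e^(t) + K_2te^(t) - 2K_2e^(t), q(t) = -K_2e^(t)

Coefficient matrix A = [[1, -1], [0, 1]].
Characteristic polynomial det(A - λI) = λ^2 - 2λ + 1 = 0.
Single eigenvalue λ = 1 with algebraic multiplicity 2.
Eigenvector v = (1,0); generalized eigenvector w with (A-λI)w=v is (-2,-1).
General solution: e^(t)[K_1·v + K_2·(t·v + w)].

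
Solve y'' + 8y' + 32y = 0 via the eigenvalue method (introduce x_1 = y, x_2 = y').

Let x_1 = y, x_2 = y'. Then x_1' = x_2 and x_2' = -32x_1 - 8x_2.
A = [[0,1],[-32,-8]]; det(A-λI) = λ^2 + 8λ + 32.
Eigenvalues λ = -4 ± 4i.

y(t) = K_1e^(-4t)cos(4t) + K_2e^(-4t)sin(4t)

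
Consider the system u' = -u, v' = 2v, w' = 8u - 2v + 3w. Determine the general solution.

u(t) = c_1e^(-t), v(t) = c_3e^(2t), w(t) = -2c_1e^(-t) + c_2e^(3t) + 2c_3e^(2t)

Coefficient matrix A = [[-1, 0, 0], [0, 2, 0], [8, -2, 3]].
det(A - λI) = 0 gives eigenvalues λ = -1, 3, 2.
For λ=-1: eigenvector (1,0,-2).
For λ=3: eigenvector (0,0,1).
For λ=2: eigenvector (0,1,2).
General solution: c_1e^(-t)(1,0,-2) + c_2e^(3t)(0,0,1) + c_3e^(2t)(0,1,2).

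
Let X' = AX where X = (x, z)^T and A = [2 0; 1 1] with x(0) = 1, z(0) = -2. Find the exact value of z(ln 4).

A = [[2,0],[1,1]]; eigenvalues λ = 2, 1.
Eigenvectors: (1,1) for λ=2, (0,-1) for λ=1.
From the initial condition, c_1 = 1, c_2 = 3.
z(ln 4) = (1)(4^2)(1) + (3)(4^1)(-1) = 4.

4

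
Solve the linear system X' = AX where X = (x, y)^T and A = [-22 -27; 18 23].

x(t) = 3K_1e^(-4t) - K_2e^(5t), y(t) = -2K_1e^(-4t) + K_2e^(5t)

Coefficient matrix A = [[-22, -27], [18, 23]].
Characteristic polynomial det(A - λI) = λ^2 - λ - 20 = 0.
Eigenvalues λ = -4, 5.
For λ=-4: (A-λI) row 1 is [-18, -27], so an eigenvector is (3, -2).
For λ=5: (A-λI) row 1 is [-27, -27], so an eigenvector is (-1, 1).
General solution: K_1e^(-4t)(3,-2) + K_2e^(5t)(-1,1).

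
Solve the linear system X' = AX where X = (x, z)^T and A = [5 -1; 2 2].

x(t) = K_1e^(3t) - K_2e^(4t), z(t) = 2K_1e^(3t) - K_2e^(4t)

Coefficient matrix A = [[5, -1], [2, 2]].
Characteristic polynomial det(A - λI) = λ^2 - 7λ + 12 = 0.
Eigenvalues λ = 3, 4.
For λ=3: (A-λI) row 1 is [2, -1], so an eigenvector is (1, 2).
For λ=4: (A-λI) row 1 is [1, -1], so an eigenvector is (-1, -1).
General solution: K_1e^(3t)(1,2) + K_2e^(4t)(-1,-1).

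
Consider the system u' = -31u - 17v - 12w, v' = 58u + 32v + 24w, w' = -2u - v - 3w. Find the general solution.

Coefficient matrix A = [[-31, -17, -12], [58, 32, 24], [-2, -1, -3]].
det(A - λI) = 0 gives eigenvalues λ = -2, 3, -3.
For λ=-2: eigenvector (-1,1,1).
For λ=3: eigenvector (-1,2,0).
For λ=-3: eigenvector (2,-4,1).
General solution: c_1e^(-2t)(-1,1,1) + c_2e^(3t)(-1,2,0) + c_3e^(-3t)(2,-4,1).

u(t) = -c_1e^(-2t) - c_2e^(3t) + 2c_3e^(-3t), v(t) = c_1e^(-2t) + 2c_2e^(3t) - 4c_3e^(-3t), w(t) = c_1e^(-2t) + c_3e^(-3t)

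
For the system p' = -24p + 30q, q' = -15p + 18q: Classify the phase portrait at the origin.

A = [[-24,30],[-15,18]]; det(A-λI) = λ^2 + 6λ + 18.
λ = -3 ± 3i: negative real part.

stable spiral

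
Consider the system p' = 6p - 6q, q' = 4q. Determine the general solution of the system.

Coefficient matrix A = [[6, -6], [0, 4]].
Characteristic polynomial det(A - λI) = λ^2 - 10λ + 24 = 0.
Eigenvalues λ = 6, 4.
For λ=6: (A-λI) row 1 is [0, -6], so an eigenvector is (-1, 0).
For λ=4: (A-λI) row 1 is [2, -6], so an eigenvector is (-3, -1).
General solution: C_1e^(6t)(-1,0) + C_2e^(4t)(-3,-1).

p(t) = -C_1e^(6t) - 3C_2e^(4t), q(t) = -C_2e^(4t)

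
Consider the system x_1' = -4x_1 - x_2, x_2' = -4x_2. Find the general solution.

Coefficient matrix A = [[-4, -1], [0, -4]].
Characteristic polynomial det(A - λI) = λ^2 + 8λ + 16 = 0.
Single eigenvalue λ = -4 with algebraic multiplicity 2.
Eigenvector v = (-1,0); generalized eigenvector w with (A-λI)w=v is (1,1).
General solution: e^(-4t)[K_1·v + K_2·(t·v + w)].

x_1(t) = -K_1e^(-4t) - K_2te^(-4t) + K_2e^(-4t), x_2(t) = K_2e^(-4t)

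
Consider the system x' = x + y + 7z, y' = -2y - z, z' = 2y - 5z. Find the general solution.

x(t) = c_1e^(t) - 2c_2e^(-3t) - 3c_3e^(-4t), y(t) = c_2e^(-3t) + c_3e^(-4t), z(t) = c_2e^(-3t) + 2c_3e^(-4t)

Coefficient matrix A = [[1, 1, 7], [0, -2, -1], [0, 2, -5]].
det(A - λI) = 0 gives eigenvalues λ = 1, -3, -4.
For λ=1: eigenvector (1,0,0).
For λ=-3: eigenvector (-2,1,1).
For λ=-4: eigenvector (-3,1,2).
General solution: c_1e^(t)(1,0,0) + c_2e^(-3t)(-2,1,1) + c_3e^(-4t)(-3,1,2).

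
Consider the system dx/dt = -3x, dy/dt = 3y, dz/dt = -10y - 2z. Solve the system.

x(t) = C_1e^(-3t), y(t) = C_2e^(3t), z(t) = -2C_2e^(3t) + C_3e^(-2t)

Coefficient matrix A = [[-3, 0, 0], [0, 3, 0], [0, -10, -2]].
det(A - λI) = 0 gives eigenvalues λ = -3, 3, -2.
For λ=-3: eigenvector (1,0,0).
For λ=3: eigenvector (0,1,-2).
For λ=-2: eigenvector (0,0,1).
General solution: C_1e^(-3t)(1,0,0) + C_2e^(3t)(0,1,-2) + C_3e^(-2t)(0,0,1).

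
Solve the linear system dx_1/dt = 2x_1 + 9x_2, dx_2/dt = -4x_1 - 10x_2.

Coefficient matrix A = [[2, 9], [-4, -10]].
Characteristic polynomial det(A - λI) = λ^2 + 8λ + 16 = 0.
Single eigenvalue λ = -4 with algebraic multiplicity 2.
Eigenvector v = (-3,2); generalized eigenvector w with (A-λI)w=v is (1,-1).
General solution: e^(-4t)[c_1·v + c_2·(t·v + w)].

x_1(t) = -3c_1e^(-4t) - 3c_2te^(-4t) + c_2e^(-4t), x_2(t) = 2c_1e^(-4t) + 2c_2te^(-4t) - c_2e^(-4t)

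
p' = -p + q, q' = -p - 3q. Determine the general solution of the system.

p(t) = C_1e^(-2t) + C_2te^(-2t) - 2C_2e^(-2t), q(t) = -C_1e^(-2t) - C_2te^(-2t) + 3C_2e^(-2t)

Coefficient matrix A = [[-1, 1], [-1, -3]].
Characteristic polynomial det(A - λI) = λ^2 + 4λ + 4 = 0.
Single eigenvalue λ = -2 with algebraic multiplicity 2.
Eigenvector v = (1,-1); generalized eigenvector w with (A-λI)w=v is (-2,3).
General solution: e^(-2t)[C_1·v + C_2·(t·v + w)].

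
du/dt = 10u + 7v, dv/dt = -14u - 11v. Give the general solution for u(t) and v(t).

u(t) = K_1e^(3t) - K_2e^(-4t), v(t) = -K_1e^(3t) + 2K_2e^(-4t)

Coefficient matrix A = [[10, 7], [-14, -11]].
Characteristic polynomial det(A - λI) = λ^2 + λ - 12 = 0.
Eigenvalues λ = 3, -4.
For λ=3: (A-λI) row 1 is [7, 7], so an eigenvector is (1, -1).
For λ=-4: (A-λI) row 1 is [14, 7], so an eigenvector is (-1, 2).
General solution: K_1e^(3t)(1,-1) + K_2e^(-4t)(-1,2).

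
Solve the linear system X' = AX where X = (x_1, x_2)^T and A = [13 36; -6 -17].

x_1(t) = 3K_1e^(t) + 2K_2e^(-5t), x_2(t) = -K_1e^(t) - K_2e^(-5t)

Coefficient matrix A = [[13, 36], [-6, -17]].
Characteristic polynomial det(A - λI) = λ^2 + 4λ - 5 = 0.
Eigenvalues λ = 1, -5.
For λ=1: (A-λI) row 1 is [12, 36], so an eigenvector is (3, -1).
For λ=-5: (A-λI) row 1 is [18, 36], so an eigenvector is (2, -1).
General solution: K_1e^(t)(3,-1) + K_2e^(-5t)(2,-1).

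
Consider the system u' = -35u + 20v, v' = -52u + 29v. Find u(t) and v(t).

Coefficient matrix A = [[-35, 20], [-52, 29]].
Characteristic polynomial det(A - λI) = λ^2 + 6λ + 25 = 0.
Eigenvalues λ = -3 ± 4i (complex conjugate pair).
For λ=-3+4i: an eigenvector is (1,2) - i(2,3) = (1 - 2i, 2 - 3i).
A real fundamental pair from Re and Im of e^((-3+4i)t)v: X_1 = e^(-3t)(cos(4t)·(1,2) + sin(4t)·(2,3)), X_2 = e^(-3t)(sin(4t)·(1,2) - cos(4t)·(2,3)).
General solution: K_1X_1 + K_2X_2.

u(t) = 2K_1e^(-3t)sin(4t) + K_1e^(-3t)cos(4t) + K_2e^(-3t)sin(4t) - 2K_2e^(-3t)cos(4t), v(t) = 3K_1e^(-3t)sin(4t) + 2K_1e^(-3t)cos(4t) + 2K_2e^(-3t)sin(4t) - 3K_2e^(-3t)cos(4t)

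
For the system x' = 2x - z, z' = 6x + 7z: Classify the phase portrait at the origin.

unstable node

A = [[2,-1],[6,7]]; det(A-λI) = λ^2 - 9λ + 20.
λ = 5, 4: both positive.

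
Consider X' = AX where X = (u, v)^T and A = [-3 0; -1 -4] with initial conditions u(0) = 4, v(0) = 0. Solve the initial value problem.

Coefficient matrix A = [[-3, 0], [-1, -4]].
Characteristic polynomial det(A - λI) = λ^2 + 7λ + 12 = 0.
Eigenvalues λ = -4, -3.
For λ=-4: (A-λI) row 1 is [1, 0], so an eigenvector is (0, -1).
For λ=-3: (A-λI) row 2 is [-1, -1], so an eigenvector is (-1, 1).
General solution: K_1e^(-4t)(0,-1) + K_2e^(-3t)(-1,1).
Applying u(0)=4, v(0)=0 gives K_1=-4, K_2=-4.

u(t) = 4e^(-3t), v(t) = -4e^(-3t) + 4e^(-4t)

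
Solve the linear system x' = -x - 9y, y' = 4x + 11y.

x(t) = -3K_1e^(5t) - 3K_2te^(5t) + 2K_2e^(5t), y(t) = 2K_1e^(5t) + 2K_2te^(5t) - K_2e^(5t)

Coefficient matrix A = [[-1, -9], [4, 11]].
Characteristic polynomial det(A - λI) = λ^2 - 10λ + 25 = 0.
Single eigenvalue λ = 5 with algebraic multiplicity 2.
Eigenvector v = (-3,2); generalized eigenvector w with (A-λI)w=v is (2,-1).
General solution: e^(5t)[K_1·v + K_2·(t·v + w)].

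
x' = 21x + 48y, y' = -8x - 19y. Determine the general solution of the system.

x(t) = 2C_1e^(-3t) - 3C_2e^(5t), y(t) = -C_1e^(-3t) + C_2e^(5t)

Coefficient matrix A = [[21, 48], [-8, -19]].
Characteristic polynomial det(A - λI) = λ^2 - 2λ - 15 = 0.
Eigenvalues λ = -3, 5.
For λ=-3: (A-λI) row 1 is [24, 48], so an eigenvector is (2, -1).
For λ=5: (A-λI) row 1 is [16, 48], so an eigenvector is (-3, 1).
General solution: C_1e^(-3t)(2,-1) + C_2e^(5t)(-3,1).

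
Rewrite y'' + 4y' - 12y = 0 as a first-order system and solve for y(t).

Let x_1 = y, x_2 = y'. Then x_1' = x_2 and x_2' = 12x_1 - 4x_2.
A = [[0,1],[12,-4]]; det(A-λI) = λ^2 + 4λ - 12.
Eigenvalues λ = 2, -6 with eigenvectors (1,2), (1,-6).

y(t) = c_1e^(2t) + c_2e^(-6t)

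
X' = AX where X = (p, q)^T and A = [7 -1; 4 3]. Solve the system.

p(t) = -c_1e^(5t) - c_2te^(5t) - c_2e^(5t), q(t) = -2c_1e^(5t) - 2c_2te^(5t) - c_2e^(5t)

Coefficient matrix A = [[7, -1], [4, 3]].
Characteristic polynomial det(A - λI) = λ^2 - 10λ + 25 = 0.
Single eigenvalue λ = 5 with algebraic multiplicity 2.
Eigenvector v = (-1,-2); generalized eigenvector w with (A-λI)w=v is (-1,-1).
General solution: e^(5t)[c_1·v + c_2·(t·v + w)].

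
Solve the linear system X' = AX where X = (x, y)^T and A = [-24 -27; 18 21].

x(t) = -3c_1e^(-6t) + c_2e^(3t), y(t) = 2c_1e^(-6t) - c_2e^(3t)

Coefficient matrix A = [[-24, -27], [18, 21]].
Characteristic polynomial det(A - λI) = λ^2 + 3λ - 18 = 0.
Eigenvalues λ = -6, 3.
For λ=-6: (A-λI) row 1 is [-18, -27], so an eigenvector is (-3, 2).
For λ=3: (A-λI) row 1 is [-27, -27], so an eigenvector is (1, -1).
General solution: c_1e^(-6t)(-3,2) + c_2e^(3t)(1,-1).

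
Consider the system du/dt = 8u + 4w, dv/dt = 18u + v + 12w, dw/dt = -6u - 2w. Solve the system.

u(t) = K_1e^(4t) - 2K_3e^(2t), v(t) = 2K_1e^(4t) + K_2e^(t), w(t) = -K_1e^(4t) + 3K_3e^(2t)

Coefficient matrix A = [[8, 0, 4], [18, 1, 12], [-6, 0, -2]].
det(A - λI) = 0 gives eigenvalues λ = 4, 1, 2.
For λ=4: eigenvector (1,2,-1).
For λ=1: eigenvector (0,1,0).
For λ=2: eigenvector (-2,0,3).
General solution: K_1e^(4t)(1,2,-1) + K_2e^(t)(0,1,0) + K_3e^(2t)(-2,0,3).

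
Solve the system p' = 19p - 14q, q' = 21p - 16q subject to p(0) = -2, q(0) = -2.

p(t) = -2e^(5t), q(t) = -2e^(5t)

Coefficient matrix A = [[19, -14], [21, -16]].
Characteristic polynomial det(A - λI) = λ^2 - 3λ - 10 = 0.
Eigenvalues λ = -2, 5.
For λ=-2: (A-λI) row 1 is [21, -14], so an eigenvector is (2, 3).
For λ=5: (A-λI) row 1 is [14, -14], so an eigenvector is (1, 1).
General solution: K_1e^(-2t)(2,3) + K_2e^(5t)(1,1).
Applying p(0)=-2, q(0)=-2 gives K_1=0, K_2=-2.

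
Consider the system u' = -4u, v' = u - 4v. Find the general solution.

u(t) = c_2e^(-4t), v(t) = c_1e^(-4t) + c_2te^(-4t) - 3c_2e^(-4t)

Coefficient matrix A = [[-4, 0], [1, -4]].
Characteristic polynomial det(A - λI) = λ^2 + 8λ + 16 = 0.
Single eigenvalue λ = -4 with algebraic multiplicity 2.
Eigenvector v = (0,1); generalized eigenvector w with (A-λI)w=v is (1,-3).
General solution: e^(-4t)[c_1·v + c_2·(t·v + w)].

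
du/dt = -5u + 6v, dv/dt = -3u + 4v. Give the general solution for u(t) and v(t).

u(t) = c_1e^(t) + 2c_2e^(-2t), v(t) = c_1e^(t) + c_2e^(-2t)

Coefficient matrix A = [[-5, 6], [-3, 4]].
Characteristic polynomial det(A - λI) = λ^2 + λ - 2 = 0.
Eigenvalues λ = 1, -2.
For λ=1: (A-λI) row 1 is [-6, 6], so an eigenvector is (1, 1).
For λ=-2: (A-λI) row 1 is [-3, 6], so an eigenvector is (2, 1).
General solution: c_1e^(t)(1,1) + c_2e^(-2t)(2,1).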